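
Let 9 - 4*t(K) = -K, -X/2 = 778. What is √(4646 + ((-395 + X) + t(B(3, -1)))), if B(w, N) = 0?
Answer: √10789/2 ≈ 51.935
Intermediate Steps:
X = -1556 (X = -2*778 = -1556)
t(K) = 9/4 + K/4 (t(K) = 9/4 - (-1)*K/4 = 9/4 + K/4)
√(4646 + ((-395 + X) + t(B(3, -1)))) = √(4646 + ((-395 - 1556) + (9/4 + (¼)*0))) = √(4646 + (-1951 + (9/4 + 0))) = √(4646 + (-1951 + 9/4)) = √(4646 - 7795/4) = √(10789/4) = √10789/2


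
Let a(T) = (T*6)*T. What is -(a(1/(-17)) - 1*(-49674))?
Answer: -14355792/289 ≈ -49674.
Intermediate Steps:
a(T) = 6*T**2 (a(T) = (6*T)*T = 6*T**2)
-(a(1/(-17)) - 1*(-49674)) = -(6*(1/(-17))**2 - 1*(-49674)) = -(6*(-1/17)**2 + 49674) = -(6*(1/289) + 49674) = -(6/289 + 49674) = -1*14355792/289 = -14355792/289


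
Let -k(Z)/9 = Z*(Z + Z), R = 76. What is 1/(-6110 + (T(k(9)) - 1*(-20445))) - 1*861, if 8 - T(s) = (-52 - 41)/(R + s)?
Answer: -17066682931/19821933 ≈ -861.00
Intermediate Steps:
k(Z) = -18*Z² (k(Z) = -9*Z*(Z + Z) = -9*Z*2*Z = -18*Z²)
T(s) = 8 + 93/(76 + s) (T(s) = 8 - (-52 - 41)/(76 + s) = 8 - (-93)/(76 + s) = 8 + 93/(76 + s))
1/(-6110 + (T(k(9)) - 1*(-20445))) - 1*861 = 1/(-6110 + ((701 + 8*(-18*9²))/(76 - 18*9²) - 1*(-20445))) - 1*861 = 1/(-6110 + ((701 + 8*(-18*81))/(76 - 18*81) + 20445)) - 861 = 1/(-6110 + ((701 + 8*(-1458))/(76 - 1458) + 20445)) - 861 = 1/(-6110 + ((701 - 11664)/(-1382) + 20445)) - 861 = 1/(-6110 + (-1/1382*(-10963) + 20445)) - 861 = 1/(-6110 + (10963/1382 + 20445)) - 861 = 1/(-6110 + 28265953/1382) - 861 = 1/(19821933/1382) - 861 = 1382/19821933 - 861 = -17066682931/19821933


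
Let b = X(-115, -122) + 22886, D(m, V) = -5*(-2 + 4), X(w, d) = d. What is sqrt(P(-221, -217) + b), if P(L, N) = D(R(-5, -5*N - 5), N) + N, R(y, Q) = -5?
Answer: sqrt(22537) ≈ 150.12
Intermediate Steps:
D(m, V) = -10 (D(m, V) = -5*2 = -10)
b = 22764 (b = -122 + 22886 = 22764)
P(L, N) = -10 + N
sqrt(P(-221, -217) + b) = sqrt((-10 - 217) + 22764) = sqrt(-227 + 22764) = sqrt(22537)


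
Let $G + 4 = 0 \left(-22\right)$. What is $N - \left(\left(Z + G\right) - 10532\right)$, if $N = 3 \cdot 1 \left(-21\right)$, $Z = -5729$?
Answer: $16202$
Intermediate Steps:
$G = -4$ ($G = -4 + 0 \left(-22\right) = -4 + 0 = -4$)
$N = -63$ ($N = 3 \left(-21\right) = -63$)
$N - \left(\left(Z + G\right) - 10532\right) = -63 - \left(\left(-5729 - 4\right) - 10532\right) = -63 - \left(-5733 - 10532\right) = -63 - -16265 = -63 + 16265 = 16202$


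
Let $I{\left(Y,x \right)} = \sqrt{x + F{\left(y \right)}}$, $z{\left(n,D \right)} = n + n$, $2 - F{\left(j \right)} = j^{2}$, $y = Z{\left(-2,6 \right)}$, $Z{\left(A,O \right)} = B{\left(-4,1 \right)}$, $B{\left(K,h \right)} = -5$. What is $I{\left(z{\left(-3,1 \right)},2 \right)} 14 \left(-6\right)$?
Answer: $- 84 i \sqrt{21} \approx - 384.94 i$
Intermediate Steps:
$Z{\left(A,O \right)} = -5$
$y = -5$
$F{\left(j \right)} = 2 - j^{2}$
$z{\left(n,D \right)} = 2 n$
$I{\left(Y,x \right)} = \sqrt{-23 + x}$ ($I{\left(Y,x \right)} = \sqrt{x + \left(2 - \left(-5\right)^{2}\right)} = \sqrt{x + \left(2 - 25\right)} = \sqrt{x - 23} = \sqrt{-23 + x}$)
$I{\left(z{\left(-3,1 \right)},2 \right)} 14 \left(-6\right) = \sqrt{-23 + 2} \cdot 14 \left(-6\right) = \sqrt{-21} \cdot 14 \left(-6\right) = i \sqrt{21} \cdot 14 \left(-6\right) = 14 i \sqrt{21} \left(-6\right) = - 84 i \sqrt{21}$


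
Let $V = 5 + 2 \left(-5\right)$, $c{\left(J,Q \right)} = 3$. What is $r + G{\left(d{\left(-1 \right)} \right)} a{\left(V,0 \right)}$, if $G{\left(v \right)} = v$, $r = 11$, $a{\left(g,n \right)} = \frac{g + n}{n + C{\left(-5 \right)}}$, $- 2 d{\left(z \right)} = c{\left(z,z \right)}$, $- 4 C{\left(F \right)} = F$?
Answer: $17$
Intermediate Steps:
$C{\left(F \right)} = - \frac{F}{4}$
$d{\left(z \right)} = - \frac{3}{2}$ ($d{\left(z \right)} = \left(- \frac{1}{2}\right) 3 = - \frac{3}{2}$)
$V = -5$ ($V = 5 - 10 = -5$)
$a{\left(g,n \right)} = \frac{g + n}{\frac{5}{4} + n}$ ($a{\left(g,n \right)} = \frac{g + n}{n - - \frac{5}{4}} = \frac{g + n}{n + \frac{5}{4}} = \frac{g + n}{\frac{5}{4} + n}$)
$r + G{\left(d{\left(-1 \right)} \right)} a{\left(V,0 \right)} = 11 - \frac{3 \frac{4 \left(-5 + 0\right)}{5 + 4 \cdot 0}}{2} = 11 - \frac{3 \cdot 4 \frac{1}{5 + 0} \left(-5\right)}{2} = 11 - \frac{3 \cdot 4 \cdot \frac{1}{5} \left(-5\right)}{2} = 11 - -6 = 11 + 6 = 17$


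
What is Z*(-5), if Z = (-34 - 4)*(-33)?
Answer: -6270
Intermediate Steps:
Z = 1254 (Z = -38*(-33) = 1254)
Z*(-5) = 1254*(-5) = -6270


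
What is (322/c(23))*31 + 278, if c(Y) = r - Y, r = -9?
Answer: -543/16 ≈ -33.938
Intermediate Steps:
c(Y) = -9 - Y
(322/c(23))*31 + 278 = (322/(-9 - 1*23))*31 + 278 = (322/(-9 - 23))*31 + 278 = (322/(-32))*31 + 278 = (322*(-1/32))*31 + 278 = -161/16*31 + 278 = -4991/16 + 278 = -543/16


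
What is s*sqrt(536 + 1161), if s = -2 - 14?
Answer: -16*sqrt(1697) ≈ -659.11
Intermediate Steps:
s = -16
s*sqrt(536 + 1161) = -16*sqrt(536 + 1161) = -16*sqrt(1697)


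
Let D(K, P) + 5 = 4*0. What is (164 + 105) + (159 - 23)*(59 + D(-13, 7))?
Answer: 7613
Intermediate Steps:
D(K, P) = -5 (D(K, P) = -5 + 4*0 = -5 + 0 = -5)
(164 + 105) + (159 - 23)*(59 + D(-13, 7)) = (164 + 105) + (159 - 23)*(59 - 5) = 269 + 136*54 = 269 + 7344 = 7613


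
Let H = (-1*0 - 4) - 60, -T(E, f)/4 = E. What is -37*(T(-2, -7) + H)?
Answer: 2072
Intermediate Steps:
T(E, f) = -4*E
H = -64 (H = (0 - 4) - 60 = -4 - 60 = -64)
-37*(T(-2, -7) + H) = -37*(-4*(-2) - 64) = -37*(8 - 64) = -37*(-56) = 2072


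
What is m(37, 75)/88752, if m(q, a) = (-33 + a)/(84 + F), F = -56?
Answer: 1/59168 ≈ 1.6901e-5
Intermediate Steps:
m(q, a) = -33/28 + a/28 (m(q, a) = (-33 + a)/(84 - 56) = (-33 + a)/28 = (-33 + a)*(1/28) = -33/28 + a/28)
m(37, 75)/88752 = (-33/28 + (1/28)*75)/88752 = (-33/28 + 75/28)*(1/88752) = (3/2)*(1/88752) = 1/59168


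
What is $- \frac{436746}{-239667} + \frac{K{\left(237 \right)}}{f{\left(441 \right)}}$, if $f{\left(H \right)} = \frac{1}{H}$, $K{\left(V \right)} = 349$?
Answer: $\frac{12295781683}{79889} \approx 1.5391 \cdot 10^{5}$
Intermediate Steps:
$- \frac{436746}{-239667} + \frac{K{\left(237 \right)}}{f{\left(441 \right)}} = - \frac{436746}{-239667} + \frac{349}{\frac{1}{441}} = \left(-436746\right) \left(- \frac{1}{239667}\right) + 349 \frac{1}{\frac{1}{441}} = \frac{145582}{79889} + 349 \cdot 441 = \frac{145582}{79889} + 153909 = \frac{12295781683}{79889}$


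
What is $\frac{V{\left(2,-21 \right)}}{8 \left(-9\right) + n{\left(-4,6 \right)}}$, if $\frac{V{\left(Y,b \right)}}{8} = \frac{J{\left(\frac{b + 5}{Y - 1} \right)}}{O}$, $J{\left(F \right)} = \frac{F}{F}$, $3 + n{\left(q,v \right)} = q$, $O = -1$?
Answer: $\frac{8}{79} \approx 0.10127$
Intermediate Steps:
$n{\left(q,v \right)} = -3 + q$
$J{\left(F \right)} = 1$
$V{\left(Y,b \right)} = -8$ ($V{\left(Y,b \right)} = 8 \cdot 1 \frac{1}{-1} = 8 \cdot 1 \left(-1\right) = 8 \left(-1\right) = -8$)
$\frac{V{\left(2,-21 \right)}}{8 \left(-9\right) + n{\left(-4,6 \right)}} = - \frac{8}{8 \left(-9\right) - 7} = - \frac{8}{-72 - 7} = - \frac{8}{-79} = \left(-8\right) \left(- \frac{1}{79}\right) = \frac{8}{79}$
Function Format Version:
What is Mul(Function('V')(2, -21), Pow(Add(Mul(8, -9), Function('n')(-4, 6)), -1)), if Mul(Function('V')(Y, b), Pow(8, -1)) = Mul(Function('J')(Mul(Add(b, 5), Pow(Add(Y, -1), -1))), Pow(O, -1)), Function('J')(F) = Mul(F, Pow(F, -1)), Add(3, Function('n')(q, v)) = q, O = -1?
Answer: Rational(8, 79) ≈ 0.10127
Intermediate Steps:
Function('n')(q, v) = Add(-3, q)
Function('J')(F) = 1
Function('V')(Y, b) = -8 (Function('V')(Y, b) = Mul(8, Mul(1, Pow(-1, -1))) = Mul(8, Mul(1, -1)) = Mul(8, -1) = -8)
Mul(Function('V')(2, -21), Pow(Add(Mul(8, -9), Function('n')(-4, 6)), -1)) = Mul(-8, Pow(Add(Mul(8, -9), Add(-3, -4)), -1)) = Mul(-8, Pow(Add(-72, -7), -1)) = Mul(-8, Pow(-79, -1)) = Mul(-8, Rational(-1, 79)) = Rational(8, 79)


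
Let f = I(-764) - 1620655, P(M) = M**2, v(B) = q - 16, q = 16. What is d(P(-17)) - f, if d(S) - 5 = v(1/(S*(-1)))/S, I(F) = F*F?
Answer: 1036964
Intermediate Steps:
v(B) = 0 (v(B) = 16 - 16 = 0)
I(F) = F**2
d(S) = 5 (d(S) = 5 + 0/S = 5 + 0 = 5)
f = -1036959 (f = (-764)**2 - 1620655 = 583696 - 1620655 = -1036959)
d(P(-17)) - f = 5 - 1*(-1036959) = 5 + 1036959 = 1036964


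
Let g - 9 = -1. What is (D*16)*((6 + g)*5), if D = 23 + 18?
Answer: 45920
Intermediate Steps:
g = 8 (g = 9 - 1 = 8)
D = 41
(D*16)*((6 + g)*5) = (41*16)*((6 + 8)*5) = 656*(14*5) = 656*70 = 45920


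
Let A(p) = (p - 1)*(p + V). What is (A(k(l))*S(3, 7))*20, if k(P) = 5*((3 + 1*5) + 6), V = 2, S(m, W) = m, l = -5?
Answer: 298080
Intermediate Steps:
k(P) = 70 (k(P) = 5*((3 + 5) + 6) = 5*(8 + 6) = 5*14 = 70)
A(p) = (-1 + p)*(2 + p) (A(p) = (p - 1)*(p + 2) = (-1 + p)*(2 + p))
(A(k(l))*S(3, 7))*20 = ((-2 + 70 + 70**2)*3)*20 = ((-2 + 70 + 4900)*3)*20 = (4968*3)*20 = 14904*20 = 298080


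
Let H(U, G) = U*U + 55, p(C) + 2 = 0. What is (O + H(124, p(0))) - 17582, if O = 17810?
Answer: 15659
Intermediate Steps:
p(C) = -2 (p(C) = -2 + 0 = -2)
H(U, G) = 55 + U² (H(U, G) = U² + 55 = 55 + U²)
(O + H(124, p(0))) - 17582 = (17810 + (55 + 124²)) - 17582 = (17810 + (55 + 15376)) - 17582 = (17810 + 15431) - 17582 = 33241 - 17582 = 15659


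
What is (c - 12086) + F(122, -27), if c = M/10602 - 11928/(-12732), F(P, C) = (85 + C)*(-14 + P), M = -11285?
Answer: -65491494481/11248722 ≈ -5822.1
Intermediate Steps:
F(P, C) = (-14 + P)*(85 + C)
c = -1434997/11248722 (c = -11285/10602 - 11928/(-12732) = -11285*1/10602 - 11928*(-1/12732) = -11285/10602 + 994/1061 = -1434997/11248722 ≈ -0.12757)
(c - 12086) + F(122, -27) = (-1434997/11248722 - 12086) + (-1190 - 14*(-27) + 85*122 - 27*122) = -135953489089/11248722 + (-1190 + 378 + 10370 - 3294) = -135953489089/11248722 + 6264 = -65491494481/11248722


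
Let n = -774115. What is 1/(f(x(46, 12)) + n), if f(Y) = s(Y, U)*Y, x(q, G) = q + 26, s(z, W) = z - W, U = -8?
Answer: -1/768355 ≈ -1.3015e-6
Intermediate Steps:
x(q, G) = 26 + q
f(Y) = Y*(8 + Y) (f(Y) = (Y - 1*(-8))*Y = (Y + 8)*Y = (8 + Y)*Y = Y*(8 + Y))
1/(f(x(46, 12)) + n) = 1/((26 + 46)*(8 + (26 + 46)) - 774115) = 1/(72*(8 + 72) - 774115) = 1/(72*80 - 774115) = 1/(5760 - 774115) = 1/(-768355) = -1/768355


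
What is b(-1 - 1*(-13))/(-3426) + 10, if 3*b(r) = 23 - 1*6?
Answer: 102763/10278 ≈ 9.9984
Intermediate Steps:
b(r) = 17/3 (b(r) = (23 - 1*6)/3 = (23 - 6)/3 = (⅓)*17 = 17/3)
b(-1 - 1*(-13))/(-3426) + 10 = (17/3)/(-3426) + 10 = (17/3)*(-1/3426) + 10 = -17/10278 + 10 = 102763/10278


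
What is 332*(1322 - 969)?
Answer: 117196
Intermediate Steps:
332*(1322 - 969) = 332*353 = 117196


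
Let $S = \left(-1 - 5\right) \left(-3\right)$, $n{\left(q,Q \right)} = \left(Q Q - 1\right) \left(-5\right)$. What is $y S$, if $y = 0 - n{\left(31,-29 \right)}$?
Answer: $75600$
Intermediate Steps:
$n{\left(q,Q \right)} = 5 - 5 Q^{2}$ ($n{\left(q,Q \right)} = \left(Q^{2} - 1\right) \left(-5\right) = \left(-1 + Q^{2}\right) \left(-5\right) = 5 - 5 Q^{2}$)
$S = 18$ ($S = \left(-6\right) \left(-3\right) = 18$)
$y = 4200$ ($y = 0 - \left(5 - 5 \left(-29\right)^{2}\right) = 0 - \left(5 - 4205\right) = 0 - -4200 = 0 + 4200 = 4200$)
$y S = 4200 \cdot 18 = 75600$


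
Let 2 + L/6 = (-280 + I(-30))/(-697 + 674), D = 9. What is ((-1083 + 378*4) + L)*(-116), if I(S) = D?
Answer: -1301172/23 ≈ -56573.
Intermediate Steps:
I(S) = 9
L = 1350/23 (L = -12 + 6*((-280 + 9)/(-697 + 674)) = -12 + 6*(-271/(-23)) = -12 + 6*(-271*(-1/23)) = -12 + 6*(271/23) = -12 + 1626/23 = 1350/23 ≈ 58.696)
((-1083 + 378*4) + L)*(-116) = ((-1083 + 378*4) + 1350/23)*(-116) = ((-1083 + 1512) + 1350/23)*(-116) = (429 + 1350/23)*(-116) = (11217/23)*(-116) = -1301172/23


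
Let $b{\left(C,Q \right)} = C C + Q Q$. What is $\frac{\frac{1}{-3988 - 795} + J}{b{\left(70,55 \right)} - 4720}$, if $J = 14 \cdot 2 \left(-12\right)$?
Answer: $- \frac{1607089}{15329515} \approx -0.10484$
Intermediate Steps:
$b{\left(C,Q \right)} = C^{2} + Q^{2}$
$J = -336$ ($J = 28 \left(-12\right) = -336$)
$\frac{\frac{1}{-3988 - 795} + J}{b{\left(70,55 \right)} - 4720} = \frac{\frac{1}{-3988 - 795} - 336}{\left(70^{2} + 55^{2}\right) - 4720} = \frac{\frac{1}{-4783} - 336}{\left(4900 + 3025\right) - 4720} = \frac{- \frac{1}{4783} - 336}{7925 - 4720} = - \frac{1607089}{4783 \cdot 3205} = \left(- \frac{1607089}{4783}\right) \frac{1}{3205} = - \frac{1607089}{15329515}$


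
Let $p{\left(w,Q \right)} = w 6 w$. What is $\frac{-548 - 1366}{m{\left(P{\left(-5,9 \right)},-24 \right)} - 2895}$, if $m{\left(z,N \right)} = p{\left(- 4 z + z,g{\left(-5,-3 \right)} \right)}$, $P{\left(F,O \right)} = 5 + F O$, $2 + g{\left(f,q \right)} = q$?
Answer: $- \frac{638}{27835} \approx -0.022921$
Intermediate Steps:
$g{\left(f,q \right)} = -2 + q$
$p{\left(w,Q \right)} = 6 w^{2}$ ($p{\left(w,Q \right)} = 6 w w = 6 w^{2}$)
$m{\left(z,N \right)} = 54 z^{2}$ ($m{\left(z,N \right)} = 6 \left(- 4 z + z\right)^{2} = 6 \left(- 3 z\right)^{2} = 6 \cdot 9 z^{2} = 54 z^{2}$)
$\frac{-548 - 1366}{m{\left(P{\left(-5,9 \right)},-24 \right)} - 2895} = \frac{-548 - 1366}{54 \left(5 - 45\right)^{2} - 2895} = - \frac{1914}{54 \left(5 - 45\right)^{2} - 2895} = - \frac{1914}{54 \left(-40\right)^{2} - 2895} = - \frac{1914}{54 \cdot 1600 - 2895} = - \frac{1914}{86400 - 2895} = - \frac{1914}{83505} = \left(-1914\right) \frac{1}{83505} = - \frac{638}{27835}$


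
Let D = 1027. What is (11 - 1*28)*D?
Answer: -17459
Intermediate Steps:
(11 - 1*28)*D = (11 - 1*28)*1027 = (11 - 28)*1027 = -17*1027 = -17459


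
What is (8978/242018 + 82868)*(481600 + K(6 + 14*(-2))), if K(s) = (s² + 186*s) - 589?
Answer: 4787291444232303/121009 ≈ 3.9561e+10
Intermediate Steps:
K(s) = -589 + s² + 186*s
(8978/242018 + 82868)*(481600 + K(6 + 14*(-2))) = (8978/242018 + 82868)*(481600 + (-589 + (6 + 14*(-2))² + 186*(6 + 14*(-2)))) = (8978*(1/242018) + 82868)*(481600 + (-589 + (6 - 28)² + 186*(6 - 28))) = (4489/121009 + 82868)*(481600 + (-589 + (-22)² + 186*(-22))) = 10027778301*(481600 + (-589 + 484 - 4092))/121009 = 10027778301*(481600 - 4197)/121009 = (10027778301/121009)*477403 = 4787291444232303/121009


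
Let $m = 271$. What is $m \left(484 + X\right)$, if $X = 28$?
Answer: $138752$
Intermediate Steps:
$m \left(484 + X\right) = 271 \left(484 + 28\right) = 271 \cdot 512 = 138752$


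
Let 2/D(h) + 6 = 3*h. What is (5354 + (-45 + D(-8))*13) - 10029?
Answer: -78913/15 ≈ -5260.9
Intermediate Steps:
D(h) = 2/(-6 + 3*h)
(5354 + (-45 + D(-8))*13) - 10029 = (5354 + (-45 + 2/(3*(-2 - 8)))*13) - 10029 = (5354 + (-45 + (⅔)/(-10))*13) - 10029 = (5354 + (-45 + (⅔)*(-⅒))*13) - 10029 = (5354 + (-45 - 1/15)*13) - 10029 = (5354 - 676/15*13) - 10029 = (5354 - 8788/15) - 10029 = 71522/15 - 10029 = -78913/15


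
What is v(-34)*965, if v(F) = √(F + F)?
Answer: 1930*I*√17 ≈ 7957.6*I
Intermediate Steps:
v(F) = √2*√F (v(F) = √(2*F) = √2*√F)
v(-34)*965 = (√2*√(-34))*965 = (√2*(I*√34))*965 = (2*I*√17)*965 = 1930*I*√17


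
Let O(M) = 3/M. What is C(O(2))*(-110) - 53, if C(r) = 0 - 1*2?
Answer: 167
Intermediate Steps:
C(r) = -2 (C(r) = 0 - 2 = -2)
C(O(2))*(-110) - 53 = -2*(-110) - 53 = 220 - 53 = 167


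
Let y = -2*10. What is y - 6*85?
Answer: -530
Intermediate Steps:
y = -20
y - 6*85 = -20 - 6*85 = -20 - 510 = -530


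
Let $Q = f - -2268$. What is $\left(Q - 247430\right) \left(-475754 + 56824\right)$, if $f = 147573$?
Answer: $40882959770$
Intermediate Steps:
$Q = 149841$ ($Q = 147573 - -2268 = 147573 + 2268 = 149841$)
$\left(Q - 247430\right) \left(-475754 + 56824\right) = \left(149841 - 247430\right) \left(-475754 + 56824\right) = \left(-97589\right) \left(-418930\right) = 40882959770$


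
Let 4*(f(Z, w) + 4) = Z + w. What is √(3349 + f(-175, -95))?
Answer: √13110/2 ≈ 57.249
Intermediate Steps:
f(Z, w) = -4 + Z/4 + w/4 (f(Z, w) = -4 + (Z + w)/4 = -4 + (Z/4 + w/4) = -4 + Z/4 + w/4)
√(3349 + f(-175, -95)) = √(3349 + (-4 + (¼)*(-175) + (¼)*(-95))) = √(3349 + (-4 - 175/4 - 95/4)) = √(3349 - 143/2) = √(6555/2) = √13110/2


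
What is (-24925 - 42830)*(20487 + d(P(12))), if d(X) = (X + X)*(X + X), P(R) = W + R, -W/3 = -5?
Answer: -1585670265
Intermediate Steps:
W = 15 (W = -3*(-5) = 15)
P(R) = 15 + R
d(X) = 4*X² (d(X) = (2*X)*(2*X) = 4*X²)
(-24925 - 42830)*(20487 + d(P(12))) = (-24925 - 42830)*(20487 + 4*(15 + 12)²) = -67755*(20487 + 4*27²) = -67755*(20487 + 4*729) = -67755*(20487 + 2916) = -67755*23403 = -1585670265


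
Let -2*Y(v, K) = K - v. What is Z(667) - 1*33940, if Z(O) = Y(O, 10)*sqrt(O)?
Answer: -33940 + 657*sqrt(667)/2 ≈ -25456.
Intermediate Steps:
Y(v, K) = v/2 - K/2 (Y(v, K) = -(K - v)/2 = v/2 - K/2)
Z(O) = sqrt(O)*(-5 + O/2) (Z(O) = (O/2 - 1/2*10)*sqrt(O) = (O/2 - 5)*sqrt(O) = (-5 + O/2)*sqrt(O) = sqrt(O)*(-5 + O/2))
Z(667) - 1*33940 = sqrt(667)*(-10 + 667)/2 - 1*33940 = (1/2)*sqrt(667)*657 - 33940 = 657*sqrt(667)/2 - 33940 = -33940 + 657*sqrt(667)/2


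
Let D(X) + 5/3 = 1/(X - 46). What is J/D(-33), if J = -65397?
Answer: 15499089/398 ≈ 38942.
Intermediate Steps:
D(X) = -5/3 + 1/(-46 + X) (D(X) = -5/3 + 1/(X - 46) = -5/3 + 1/(-46 + X))
J/D(-33) = -65397*3*(-46 - 33)/(233 - 5*(-33)) = -65397*(-237/(233 + 165)) = -65397/((⅓)*(-1/79)*398) = -65397/(-398/237) = -65397*(-237/398) = 15499089/398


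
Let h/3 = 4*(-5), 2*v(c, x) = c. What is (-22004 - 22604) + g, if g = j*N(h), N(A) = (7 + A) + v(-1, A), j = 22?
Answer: -45785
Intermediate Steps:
v(c, x) = c/2
h = -60 (h = 3*(4*(-5)) = 3*(-20) = -60)
N(A) = 13/2 + A (N(A) = (7 + A) + (½)*(-1) = (7 + A) - ½ = 13/2 + A)
g = -1177 (g = 22*(13/2 - 60) = 22*(-107/2) = -1177)
(-22004 - 22604) + g = (-22004 - 22604) - 1177 = -44608 - 1177 = -45785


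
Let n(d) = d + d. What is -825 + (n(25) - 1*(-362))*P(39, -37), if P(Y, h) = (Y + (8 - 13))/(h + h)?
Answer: -37529/37 ≈ -1014.3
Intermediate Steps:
P(Y, h) = (-5 + Y)/(2*h) (P(Y, h) = (Y - 5)/((2*h)) = (-5 + Y)*(1/(2*h)) = (-5 + Y)/(2*h))
n(d) = 2*d
-825 + (n(25) - 1*(-362))*P(39, -37) = -825 + (2*25 - 1*(-362))*((1/2)*(-5 + 39)/(-37)) = -825 + (50 + 362)*((1/2)*(-1/37)*34) = -825 + 412*(-17/37) = -825 - 7004/37 = -37529/37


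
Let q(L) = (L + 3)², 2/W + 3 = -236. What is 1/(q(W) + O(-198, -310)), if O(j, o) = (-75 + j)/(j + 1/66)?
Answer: 746400107/7709383253 ≈ 0.096817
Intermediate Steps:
W = -2/239 (W = 2/(-3 - 236) = 2/(-239) = 2*(-1/239) = -2/239 ≈ -0.0083682)
O(j, o) = (-75 + j)/(1/66 + j) (O(j, o) = (-75 + j)/(j + 1/66) = (-75 + j)/(1/66 + j))
q(L) = (3 + L)²
1/(q(W) + O(-198, -310)) = 1/((3 - 2/239)² + 66*(-75 - 198)/(1 + 66*(-198))) = 1/((715/239)² + 66*(-273)/(1 - 13068)) = 1/(511225/57121 + 66*(-273)/(-13067)) = 1/(511225/57121 + 66*(-1/13067)*(-273)) = 1/(511225/57121 + 18018/13067) = 1/(7709383253/746400107) = 746400107/7709383253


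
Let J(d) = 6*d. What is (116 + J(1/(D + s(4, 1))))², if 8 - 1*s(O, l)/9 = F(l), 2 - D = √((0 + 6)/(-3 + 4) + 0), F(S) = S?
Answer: 239898162652/17799961 + 5877528*√6/17799961 ≈ 13478.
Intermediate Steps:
D = 2 - √6 (D = 2 - √((0 + 6)/(-3 + 4) + 0) = 2 - √(6/1 + 0) = 2 - √(6*1 + 0) = 2 - √(6 + 0) = 2 - √6 ≈ -0.44949)
s(O, l) = 72 - 9*l
(116 + J(1/(D + s(4, 1))))² = (116 + 6/((2 - √6) + (72 - 9*1)))² = (116 + 6/((2 - √6) + (72 - 9)))² = (116 + 6/((2 - √6) + 63))² = (116 + 6/(65 - √6))²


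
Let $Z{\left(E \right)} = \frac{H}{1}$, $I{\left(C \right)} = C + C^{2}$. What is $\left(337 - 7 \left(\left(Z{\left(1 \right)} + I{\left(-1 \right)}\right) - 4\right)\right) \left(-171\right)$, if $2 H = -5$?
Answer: $- \frac{130815}{2} \approx -65408.0$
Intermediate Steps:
$H = - \frac{5}{2}$ ($H = \frac{1}{2} \left(-5\right) = - \frac{5}{2} \approx -2.5$)
$Z{\left(E \right)} = - \frac{5}{2}$ ($Z{\left(E \right)} = - \frac{5}{2 \cdot 1} = \left(- \frac{5}{2}\right) 1 = - \frac{5}{2}$)
$\left(337 - 7 \left(\left(Z{\left(1 \right)} + I{\left(-1 \right)}\right) - 4\right)\right) \left(-171\right) = \left(337 - 7 \left(\left(- \frac{5}{2} - \left(1 - 1\right)\right) - 4\right)\right) \left(-171\right) = \left(337 - 7 \left(\left(- \frac{5}{2} - 0\right) - 4\right)\right) \left(-171\right) = \left(337 - 7 \left(\left(- \frac{5}{2} + 0\right) - 4\right)\right) \left(-171\right) = \left(337 - 7 \left(- \frac{5}{2} - 4\right)\right) \left(-171\right) = \left(337 - - \frac{91}{2}\right) \left(-171\right) = \left(337 + \frac{91}{2}\right) \left(-171\right) = \frac{765}{2} \left(-171\right) = - \frac{130815}{2}$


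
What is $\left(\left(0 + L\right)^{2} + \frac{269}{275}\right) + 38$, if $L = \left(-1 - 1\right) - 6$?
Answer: $\frac{28319}{275} \approx 102.98$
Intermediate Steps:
$L = -8$ ($L = -2 - 6 = -8$)
$\left(\left(0 + L\right)^{2} + \frac{269}{275}\right) + 38 = \left(\left(0 - 8\right)^{2} + \frac{269}{275}\right) + 38 = \left(\left(-8\right)^{2} + 269 \cdot \frac{1}{275}\right) + 38 = \left(64 + \frac{269}{275}\right) + 38 = \frac{17869}{275} + 38 = \frac{28319}{275}$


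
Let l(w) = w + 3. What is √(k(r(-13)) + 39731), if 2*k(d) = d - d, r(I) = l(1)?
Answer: √39731 ≈ 199.33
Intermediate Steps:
l(w) = 3 + w
r(I) = 4 (r(I) = 3 + 1 = 4)
k(d) = 0 (k(d) = (d - d)/2 = (½)*0 = 0)
√(k(r(-13)) + 39731) = √(0 + 39731) = √39731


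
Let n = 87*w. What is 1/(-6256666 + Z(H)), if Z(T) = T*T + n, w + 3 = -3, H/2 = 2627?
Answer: 1/21347328 ≈ 4.6844e-8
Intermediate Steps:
H = 5254 (H = 2*2627 = 5254)
w = -6 (w = -3 - 3 = -6)
n = -522 (n = 87*(-6) = -522)
Z(T) = -522 + T² (Z(T) = T*T - 522 = T² - 522 = -522 + T²)
1/(-6256666 + Z(H)) = 1/(-6256666 + (-522 + 5254²)) = 1/(-6256666 + (-522 + 27604516)) = 1/(-6256666 + 27603994) = 1/21347328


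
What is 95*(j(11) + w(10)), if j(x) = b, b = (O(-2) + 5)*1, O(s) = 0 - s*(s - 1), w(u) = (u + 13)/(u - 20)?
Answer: -627/2 ≈ -313.50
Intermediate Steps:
w(u) = (13 + u)/(-20 + u)
O(s) = -s*(-1 + s) (O(s) = 0 - s*(-1 + s) = -s*(-1 + s))
b = -1 (b = (-2*(1 - 1*(-2)) + 5)*1 = (-2*(1 + 2) + 5)*1 = (-2*3 + 5)*1 = (-6 + 5)*1 = -1*1 = -1)
j(x) = -1
95*(j(11) + w(10)) = 95*(-1 + (13 + 10)/(-20 + 10)) = 95*(-1 + 23/(-10)) = 95*(-1 - ⅒*23) = 95*(-1 - 23/10) = 95*(-33/10) = -627/2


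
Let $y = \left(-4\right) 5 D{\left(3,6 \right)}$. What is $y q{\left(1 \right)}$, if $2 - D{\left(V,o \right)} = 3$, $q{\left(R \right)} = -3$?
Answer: $-60$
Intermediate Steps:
$D{\left(V,o \right)} = -1$ ($D{\left(V,o \right)} = 2 - 3 = -1$)
$y = 20$ ($y = \left(-4\right) 5 \left(-1\right) = \left(-20\right) \left(-1\right) = 20$)
$y q{\left(1 \right)} = 20 \left(-3\right) = -60$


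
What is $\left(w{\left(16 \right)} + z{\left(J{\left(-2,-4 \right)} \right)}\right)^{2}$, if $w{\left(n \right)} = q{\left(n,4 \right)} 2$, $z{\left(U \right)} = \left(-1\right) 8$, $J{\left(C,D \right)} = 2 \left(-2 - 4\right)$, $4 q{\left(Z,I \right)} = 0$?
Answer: $64$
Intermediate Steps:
$q{\left(Z,I \right)} = 0$ ($q{\left(Z,I \right)} = \frac{1}{4} \cdot 0 = 0$)
$J{\left(C,D \right)} = -12$ ($J{\left(C,D \right)} = 2 \left(-2 - 4\right) = 2 \left(-6\right) = -12$)
$z{\left(U \right)} = -8$
$w{\left(n \right)} = 0$ ($w{\left(n \right)} = 0 \cdot 2 = 0$)
$\left(w{\left(16 \right)} + z{\left(J{\left(-2,-4 \right)} \right)}\right)^{2} = \left(0 - 8\right)^{2} = \left(-8\right)^{2} = 64$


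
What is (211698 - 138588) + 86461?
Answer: 159571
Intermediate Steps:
(211698 - 138588) + 86461 = 73110 + 86461 = 159571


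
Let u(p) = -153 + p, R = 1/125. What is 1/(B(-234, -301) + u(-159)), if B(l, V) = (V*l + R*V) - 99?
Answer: 125/8752574 ≈ 1.4282e-5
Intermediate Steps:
R = 1/125 ≈ 0.0080000
B(l, V) = -99 + V/125 + V*l (B(l, V) = (V*l + V/125) - 99 = (V/125 + V*l) - 99 = -99 + V/125 + V*l)
1/(B(-234, -301) + u(-159)) = 1/((-99 + (1/125)*(-301) - 301*(-234)) + (-153 - 159)) = 1/((-99 - 301/125 + 70434) - 312) = 1/(8791574/125 - 312) = 1/(8752574/125) = 125/8752574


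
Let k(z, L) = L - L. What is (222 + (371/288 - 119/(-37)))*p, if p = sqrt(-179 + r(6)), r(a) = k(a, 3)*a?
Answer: 2413631*I*sqrt(179)/10656 ≈ 3030.4*I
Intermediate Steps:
k(z, L) = 0
r(a) = 0 (r(a) = 0*a = 0)
p = I*sqrt(179) (p = sqrt(-179 + 0) = sqrt(-179) = I*sqrt(179) ≈ 13.379*I)
(222 + (371/288 - 119/(-37)))*p = (222 + (371/288 - 119/(-37)))*(I*sqrt(179)) = (222 + (371*(1/288) - 119*(-1/37)))*(I*sqrt(179)) = (222 + (371/288 + 119/37))*(I*sqrt(179)) = (222 + 47999/10656)*(I*sqrt(179)) = 2413631*(I*sqrt(179))/10656 = 2413631*I*sqrt(179)/10656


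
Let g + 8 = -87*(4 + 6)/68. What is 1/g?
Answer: -34/707 ≈ -0.048091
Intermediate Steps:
g = -707/34 (g = -8 - 87*(4 + 6)/68 = -8 - 87*10*(1/68) = -8 - 870*1/68 = -8 - 435/34 = -707/34 ≈ -20.794)
1/g = 1/(-707/34) = -34/707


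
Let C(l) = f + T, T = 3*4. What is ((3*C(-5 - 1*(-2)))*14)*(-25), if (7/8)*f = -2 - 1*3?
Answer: -6600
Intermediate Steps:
T = 12
f = -40/7 (f = 8*(-2 - 1*3)/7 = 8*(-2 - 3)/7 = (8/7)*(-5) = -40/7 ≈ -5.7143)
C(l) = 44/7 (C(l) = -40/7 + 12 = 44/7)
((3*C(-5 - 1*(-2)))*14)*(-25) = ((3*(44/7))*14)*(-25) = ((132/7)*14)*(-25) = 264*(-25) = -6600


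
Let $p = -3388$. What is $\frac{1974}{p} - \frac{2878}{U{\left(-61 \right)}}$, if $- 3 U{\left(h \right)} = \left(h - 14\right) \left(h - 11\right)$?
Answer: $\frac{110669}{108900} \approx 1.0162$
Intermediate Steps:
$U{\left(h \right)} = - \frac{\left(-14 + h\right) \left(-11 + h\right)}{3}$ ($U{\left(h \right)} = - \frac{\left(h - 14\right) \left(h - 11\right)}{3} = - \frac{\left(-14 + h\right) \left(-11 + h\right)}{3}$)
$\frac{1974}{p} - \frac{2878}{U{\left(-61 \right)}} = \frac{1974}{-3388} - \frac{2878}{- \frac{154}{3} - \frac{\left(-61\right)^{2}}{3} + \frac{25}{3} \left(-61\right)} = 1974 \left(- \frac{1}{3388}\right) - \frac{2878}{- \frac{154}{3} - \frac{3721}{3} - \frac{1525}{3}} = - \frac{141}{242} - \frac{2878}{- \frac{154}{3} - \frac{3721}{3} - \frac{1525}{3}} = - \frac{141}{242} - \frac{2878}{-1800} = - \frac{141}{242} - - \frac{1439}{900} = - \frac{141}{242} + \frac{1439}{900} = \frac{110669}{108900}$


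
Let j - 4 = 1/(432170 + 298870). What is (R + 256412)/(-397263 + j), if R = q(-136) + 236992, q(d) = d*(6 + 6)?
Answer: -359505002880/290412219359 ≈ -1.2379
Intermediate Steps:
q(d) = 12*d (q(d) = d*12 = 12*d)
R = 235360 (R = 12*(-136) + 236992 = -1632 + 236992 = 235360)
j = 2924161/731040 (j = 4 + 1/(432170 + 298870) = 4 + 1/731040 = 2924161/731040 ≈ 4.0000)
(R + 256412)/(-397263 + j) = (235360 + 256412)/(-397263 + 2924161/731040) = 491772/(-290412219359/731040) = 491772*(-731040/290412219359) = -359505002880/290412219359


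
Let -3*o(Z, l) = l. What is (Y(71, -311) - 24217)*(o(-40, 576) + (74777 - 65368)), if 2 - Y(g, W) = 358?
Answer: -226489341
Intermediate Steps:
Y(g, W) = -356 (Y(g, W) = 2 - 1*358 = 2 - 358 = -356)
o(Z, l) = -l/3
(Y(71, -311) - 24217)*(o(-40, 576) + (74777 - 65368)) = (-356 - 24217)*(-⅓*576 + (74777 - 65368)) = -24573*(-192 + 9409) = -24573*9217 = -226489341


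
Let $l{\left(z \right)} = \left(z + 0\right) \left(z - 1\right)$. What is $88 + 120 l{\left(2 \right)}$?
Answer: $328$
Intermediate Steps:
$l{\left(z \right)} = z \left(-1 + z\right)$
$88 + 120 l{\left(2 \right)} = 88 + 120 \cdot 2 \left(-1 + 2\right) = 88 + 120 \cdot 2 \cdot 1 = 88 + 120 \cdot 2 = 88 + 240 = 328$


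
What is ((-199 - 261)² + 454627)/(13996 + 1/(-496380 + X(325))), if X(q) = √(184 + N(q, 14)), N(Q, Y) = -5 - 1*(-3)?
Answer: 2297495725728559663796/48265456327450582529 + 666227*√182/48265456327450582529 ≈ 47.601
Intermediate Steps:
N(Q, Y) = -2 (N(Q, Y) = -5 + 3 = -2)
X(q) = √182 (X(q) = √(184 - 2) = √182)
((-199 - 261)² + 454627)/(13996 + 1/(-496380 + X(325))) = ((-199 - 261)² + 454627)/(13996 + 1/(-496380 + √182)) = ((-460)² + 454627)/(13996 + 1/(-496380 + √182)) = (211600 + 454627)/(13996 + 1/(-496380 + √182)) = 666227/(13996 + 1/(-496380 + √182))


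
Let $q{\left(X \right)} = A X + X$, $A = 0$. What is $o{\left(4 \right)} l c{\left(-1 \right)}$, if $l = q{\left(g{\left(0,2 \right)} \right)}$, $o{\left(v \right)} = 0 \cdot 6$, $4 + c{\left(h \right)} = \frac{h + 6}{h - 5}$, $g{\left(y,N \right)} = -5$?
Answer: $0$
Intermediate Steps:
$c{\left(h \right)} = -4 + \frac{6 + h}{-5 + h}$ ($c{\left(h \right)} = -4 + \frac{h + 6}{h - 5} = -4 + \frac{6 + h}{-5 + h}$)
$o{\left(v \right)} = 0$
$q{\left(X \right)} = X$ ($q{\left(X \right)} = 0 X + X = 0 + X = X$)
$l = -5$
$o{\left(4 \right)} l c{\left(-1 \right)} = 0 \left(-5\right) \frac{26 - -3}{-5 - 1} = 0 \frac{26 + 3}{-6} = 0 \left(\left(- \frac{1}{6}\right) 29\right) = 0 \left(- \frac{29}{6}\right) = 0$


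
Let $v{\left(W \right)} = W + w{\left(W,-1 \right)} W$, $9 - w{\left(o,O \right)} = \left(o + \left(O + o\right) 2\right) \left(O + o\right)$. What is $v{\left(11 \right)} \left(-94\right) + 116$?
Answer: $310316$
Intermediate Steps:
$w{\left(o,O \right)} = 9 - \left(O + o\right) \left(2 O + 3 o\right)$ ($w{\left(o,O \right)} = 9 - \left(o + \left(O + o\right) 2\right) \left(O + o\right) = 9 - \left(o + \left(2 O + 2 o\right)\right) \left(O + o\right) = 9 - \left(2 O + 3 o\right) \left(O + o\right) = 9 - \left(O + o\right) \left(2 O + 3 o\right)$)
$v{\left(W \right)} = W + W \left(7 - 3 W^{2} + 5 W\right)$ ($v{\left(W \right)} = W + \left(9 - 3 W^{2} - 2 \left(-1\right)^{2} - - 5 W\right) W = W + \left(9 - 3 W^{2} - 2 + 5 W\right) W = W + \left(7 - 3 W^{2} + 5 W\right) W = W + W \left(7 - 3 W^{2} + 5 W\right)$)
$v{\left(11 \right)} \left(-94\right) + 116 = 11 \left(8 - 3 \cdot 11^{2} + 5 \cdot 11\right) \left(-94\right) + 116 = 11 \left(8 - 363 + 55\right) \left(-94\right) + 116 = 11 \left(-300\right) \left(-94\right) + 116 = \left(-3300\right) \left(-94\right) + 116 = 310200 + 116 = 310316$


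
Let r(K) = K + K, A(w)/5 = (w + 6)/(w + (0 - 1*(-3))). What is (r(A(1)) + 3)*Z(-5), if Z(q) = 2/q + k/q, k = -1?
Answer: -41/10 ≈ -4.1000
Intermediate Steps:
Z(q) = 1/q (Z(q) = 2/q - 1/q = 1/q)
A(w) = 5*(6 + w)/(3 + w) (A(w) = 5*((w + 6)/(w + (0 - 1*(-3)))) = 5*((6 + w)/(w + (0 + 3))) = 5*((6 + w)/(w + 3)) = 5*((6 + w)/(3 + w)) = 5*(6 + w)/(3 + w))
r(K) = 2*K
(r(A(1)) + 3)*Z(-5) = (2*(5*(6 + 1)/(3 + 1)) + 3)/(-5) = (2*(5*7/4) + 3)*(-⅕) = (2*(5*(¼)*7) + 3)*(-⅕) = (2*(35/4) + 3)*(-⅕) = (35/2 + 3)*(-⅕) = (41/2)*(-⅕) = -41/10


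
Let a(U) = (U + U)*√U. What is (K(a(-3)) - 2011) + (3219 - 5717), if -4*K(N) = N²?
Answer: -4482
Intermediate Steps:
a(U) = 2*U^(3/2) (a(U) = (2*U)*√U = 2*U^(3/2))
K(N) = -N²/4
(K(a(-3)) - 2011) + (3219 - 5717) = (-(2*(-3)^(3/2))²/4 - 2011) + (3219 - 5717) = (-(2*(-3*I*√3))²/4 - 2011) - 2498 = (-(-6*I*√3)²/4 - 2011) - 2498 = (-¼*(-108) - 2011) - 2498 = (27 - 2011) - 2498 = -1984 - 2498 = -4482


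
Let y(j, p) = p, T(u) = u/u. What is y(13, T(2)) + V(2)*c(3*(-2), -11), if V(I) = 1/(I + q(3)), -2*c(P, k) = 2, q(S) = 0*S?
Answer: ½ ≈ 0.50000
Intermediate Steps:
q(S) = 0
T(u) = 1
c(P, k) = -1 (c(P, k) = -½*2 = -1)
V(I) = 1/I (V(I) = 1/(I + 0) = 1/I)
y(13, T(2)) + V(2)*c(3*(-2), -11) = 1 - 1/2 = 1 + (½)*(-1) = 1 - ½ = ½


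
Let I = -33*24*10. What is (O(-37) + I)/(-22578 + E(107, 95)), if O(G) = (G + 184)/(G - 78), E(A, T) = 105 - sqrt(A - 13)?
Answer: 20471711931/58079098025 - 910947*sqrt(94)/58079098025 ≈ 0.35233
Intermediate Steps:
E(A, T) = 105 - sqrt(-13 + A)
I = -7920 (I = -792*10 = -7920)
O(G) = (184 + G)/(-78 + G)
(O(-37) + I)/(-22578 + E(107, 95)) = ((184 - 37)/(-78 - 37) - 7920)/(-22578 + (105 - sqrt(-13 + 107))) = (147/(-115) - 7920)/(-22578 + (105 - sqrt(94))) = (-1/115*147 - 7920)/(-22473 - sqrt(94)) = (-147/115 - 7920)/(-22473 - sqrt(94)) = -910947/(115*(-22473 - sqrt(94)))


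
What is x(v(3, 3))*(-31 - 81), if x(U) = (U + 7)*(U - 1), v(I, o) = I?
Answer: -2240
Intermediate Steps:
x(U) = (-1 + U)*(7 + U) (x(U) = (7 + U)*(-1 + U) = (-1 + U)*(7 + U))
x(v(3, 3))*(-31 - 81) = (-7 + 3² + 6*3)*(-31 - 81) = (-7 + 9 + 18)*(-112) = 20*(-112) = -2240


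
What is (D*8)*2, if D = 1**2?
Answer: 16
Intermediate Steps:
D = 1
(D*8)*2 = (1*8)*2 = 8*2 = 16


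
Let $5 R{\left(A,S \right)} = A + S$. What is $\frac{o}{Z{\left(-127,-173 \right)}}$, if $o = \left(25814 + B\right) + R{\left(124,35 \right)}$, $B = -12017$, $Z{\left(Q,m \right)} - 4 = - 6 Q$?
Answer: $\frac{34572}{1915} \approx 18.053$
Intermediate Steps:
$R{\left(A,S \right)} = \frac{A}{5} + \frac{S}{5}$ ($R{\left(A,S \right)} = \frac{A + S}{5} = \frac{A}{5} + \frac{S}{5}$)
$Z{\left(Q,m \right)} = 4 - 6 Q$
$o = \frac{69144}{5}$ ($o = \left(25814 - 12017\right) + \left(\frac{1}{5} \cdot 124 + \frac{1}{5} \cdot 35\right) = 13797 + \left(\frac{124}{5} + 7\right) = 13797 + \frac{159}{5} = \frac{69144}{5} \approx 13829.0$)
$\frac{o}{Z{\left(-127,-173 \right)}} = \frac{69144}{5 \left(4 - -762\right)} = \frac{69144}{5 \left(4 + 762\right)} = \frac{69144}{5 \cdot 766} = \frac{69144}{5} \cdot \frac{1}{766} = \frac{34572}{1915}$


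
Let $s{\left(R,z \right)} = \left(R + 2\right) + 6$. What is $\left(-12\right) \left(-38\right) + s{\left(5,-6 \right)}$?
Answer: $469$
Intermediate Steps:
$s{\left(R,z \right)} = 8 + R$ ($s{\left(R,z \right)} = \left(2 + R\right) + 6 = 8 + R$)
$\left(-12\right) \left(-38\right) + s{\left(5,-6 \right)} = \left(-12\right) \left(-38\right) + \left(8 + 5\right) = 456 + 13 = 469$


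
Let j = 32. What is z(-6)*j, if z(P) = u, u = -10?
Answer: -320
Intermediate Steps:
z(P) = -10
z(-6)*j = -10*32 = -320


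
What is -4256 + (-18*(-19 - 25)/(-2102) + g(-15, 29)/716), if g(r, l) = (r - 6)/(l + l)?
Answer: -185773536727/43645928 ≈ -4256.4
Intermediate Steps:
g(r, l) = (-6 + r)/(2*l) (g(r, l) = (-6 + r)/((2*l)) = (-6 + r)*(1/(2*l)) = (-6 + r)/(2*l))
-4256 + (-18*(-19 - 25)/(-2102) + g(-15, 29)/716) = -4256 + (-18*(-19 - 25)/(-2102) + ((½)*(-6 - 15)/29)/716) = -4256 + (-18*(-44)*(-1/2102) + ((½)*(1/29)*(-21))*(1/716)) = -4256 + (792*(-1/2102) - 21/58*1/716) = -4256 + (-396/1051 - 21/41528) = -4256 - 16467159/43645928 = -185773536727/43645928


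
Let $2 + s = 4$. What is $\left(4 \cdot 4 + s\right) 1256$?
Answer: $22608$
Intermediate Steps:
$s = 2$ ($s = -2 + 4 = 2$)
$\left(4 \cdot 4 + s\right) 1256 = \left(4 \cdot 4 + 2\right) 1256 = \left(16 + 2\right) 1256 = 18 \cdot 1256 = 22608$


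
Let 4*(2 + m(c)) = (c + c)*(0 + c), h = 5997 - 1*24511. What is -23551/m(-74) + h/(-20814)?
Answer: -73256035/9491184 ≈ -7.7183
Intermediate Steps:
h = -18514 (h = 5997 - 24511 = -18514)
m(c) = -2 + c²/2 (m(c) = -2 + ((c + c)*(0 + c))/4 = -2 + ((2*c)*c)/4 = -2 + (2*c²)/4 = -2 + c²/2)
-23551/m(-74) + h/(-20814) = -23551/(-2 + (½)*(-74)²) - 18514/(-20814) = -23551/(-2 + (½)*5476) - 18514*(-1/20814) = -23551/(-2 + 2738) + 9257/10407 = -23551/2736 + 9257/10407 = -73256035/9491184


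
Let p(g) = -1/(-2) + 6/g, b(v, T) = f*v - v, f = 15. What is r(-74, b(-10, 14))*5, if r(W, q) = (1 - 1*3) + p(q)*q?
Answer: -330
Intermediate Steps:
b(v, T) = 14*v (b(v, T) = 15*v - v = 14*v)
p(g) = ½ + 6/g (p(g) = -1*(-½) + 6/g = ½ + 6/g)
r(W, q) = 4 + q/2 (r(W, q) = (1 - 1*3) + ((12 + q)/(2*q))*q = (1 - 3) + (6 + q/2) = -2 + (6 + q/2) = 4 + q/2)
r(-74, b(-10, 14))*5 = (4 + (14*(-10))/2)*5 = (4 + (½)*(-140))*5 = (4 - 70)*5 = -66*5 = -330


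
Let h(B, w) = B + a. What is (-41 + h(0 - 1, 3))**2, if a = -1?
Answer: 1849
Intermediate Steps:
h(B, w) = -1 + B (h(B, w) = B - 1 = -1 + B)
(-41 + h(0 - 1, 3))**2 = (-41 + (-1 + (0 - 1)))**2 = (-41 + (-1 - 1))**2 = (-41 - 2)**2 = (-43)**2 = 1849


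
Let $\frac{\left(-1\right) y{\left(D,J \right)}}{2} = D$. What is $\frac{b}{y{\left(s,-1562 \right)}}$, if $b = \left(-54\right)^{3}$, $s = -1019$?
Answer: $- \frac{78732}{1019} \approx -77.264$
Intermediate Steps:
$b = -157464$
$y{\left(D,J \right)} = - 2 D$
$\frac{b}{y{\left(s,-1562 \right)}} = - \frac{157464}{\left(-2\right) \left(-1019\right)} = - \frac{157464}{2038} = \left(-157464\right) \frac{1}{2038} = - \frac{78732}{1019}$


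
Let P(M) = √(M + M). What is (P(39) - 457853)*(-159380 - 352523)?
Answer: 234376324259 - 511903*√78 ≈ 2.3437e+11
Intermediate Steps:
P(M) = √2*√M (P(M) = √(2*M) = √2*√M)
(P(39) - 457853)*(-159380 - 352523) = (√2*√39 - 457853)*(-159380 - 352523) = (√78 - 457853)*(-511903) = (-457853 + √78)*(-511903) = 234376324259 - 511903*√78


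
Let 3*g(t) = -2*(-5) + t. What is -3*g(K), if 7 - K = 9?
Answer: -8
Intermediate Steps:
K = -2 (K = 7 - 1*9 = 7 - 9 = -2)
g(t) = 10/3 + t/3 (g(t) = (-2*(-5) + t)/3 = (10 + t)/3 = 10/3 + t/3)
-3*g(K) = -3*(10/3 + (⅓)*(-2)) = -3*(10/3 - ⅔) = -3*8/3 = -8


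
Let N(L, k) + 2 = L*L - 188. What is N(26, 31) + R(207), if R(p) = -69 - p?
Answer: 210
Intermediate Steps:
N(L, k) = -190 + L**2 (N(L, k) = -2 + (L*L - 188) = -2 + (L**2 - 188) = -2 + (-188 + L**2) = -190 + L**2)
N(26, 31) + R(207) = (-190 + 26**2) + (-69 - 1*207) = (-190 + 676) + (-69 - 207) = 486 - 276 = 210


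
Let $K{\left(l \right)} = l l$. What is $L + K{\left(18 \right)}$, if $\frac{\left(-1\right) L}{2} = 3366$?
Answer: $-6408$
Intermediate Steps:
$K{\left(l \right)} = l^{2}$
$L = -6732$ ($L = \left(-2\right) 3366 = -6732$)
$L + K{\left(18 \right)} = -6732 + 18^{2} = -6732 + 324 = -6408$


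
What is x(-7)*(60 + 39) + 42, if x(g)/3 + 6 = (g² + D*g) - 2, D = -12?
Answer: 37167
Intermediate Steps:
x(g) = -24 - 36*g + 3*g² (x(g) = -18 + 3*((g² - 12*g) - 2) = -18 + 3*(-2 + g² - 12*g) = -18 + (-6 - 36*g + 3*g²) = -24 - 36*g + 3*g²)
x(-7)*(60 + 39) + 42 = (-24 - 36*(-7) + 3*(-7)²)*(60 + 39) + 42 = (-24 + 252 + 3*49)*99 + 42 = (-24 + 252 + 147)*99 + 42 = 375*99 + 42 = 37125 + 42 = 37167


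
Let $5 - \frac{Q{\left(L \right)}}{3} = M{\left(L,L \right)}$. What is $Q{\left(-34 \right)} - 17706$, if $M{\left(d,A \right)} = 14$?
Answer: $-17733$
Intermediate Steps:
$Q{\left(L \right)} = -27$ ($Q{\left(L \right)} = 15 - 42 = -27$)
$Q{\left(-34 \right)} - 17706 = -27 - 17706 = -17733$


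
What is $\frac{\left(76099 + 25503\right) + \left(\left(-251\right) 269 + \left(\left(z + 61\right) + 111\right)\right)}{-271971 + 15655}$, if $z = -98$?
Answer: $- \frac{34157}{256316} \approx -0.13326$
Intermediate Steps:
$\frac{\left(76099 + 25503\right) + \left(\left(-251\right) 269 + \left(\left(z + 61\right) + 111\right)\right)}{-271971 + 15655} = \frac{\left(76099 + 25503\right) + \left(\left(-251\right) 269 + \left(\left(-98 + 61\right) + 111\right)\right)}{-271971 + 15655} = \frac{101602 + \left(-67519 + \left(-37 + 111\right)\right)}{-256316} = \left(101602 + \left(-67519 + 74\right)\right) \left(- \frac{1}{256316}\right) = \left(101602 - 67445\right) \left(- \frac{1}{256316}\right) = 34157 \left(- \frac{1}{256316}\right) = - \frac{34157}{256316}$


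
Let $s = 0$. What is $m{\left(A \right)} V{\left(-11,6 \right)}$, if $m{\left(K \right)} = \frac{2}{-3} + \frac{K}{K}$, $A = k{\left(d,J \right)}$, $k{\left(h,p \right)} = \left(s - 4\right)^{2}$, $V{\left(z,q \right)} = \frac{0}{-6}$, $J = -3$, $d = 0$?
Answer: $0$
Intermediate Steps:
$V{\left(z,q \right)} = 0$ ($V{\left(z,q \right)} = 0 \left(- \frac{1}{6}\right) = 0$)
$k{\left(h,p \right)} = 16$ ($k{\left(h,p \right)} = \left(0 - 4\right)^{2} = \left(-4\right)^{2} = 16$)
$A = 16$
$m{\left(K \right)} = \frac{1}{3}$ ($m{\left(K \right)} = 2 \left(- \frac{1}{3}\right) + 1 = - \frac{2}{3} + 1 = \frac{1}{3}$)
$m{\left(A \right)} V{\left(-11,6 \right)} = \frac{1}{3} \cdot 0 = 0$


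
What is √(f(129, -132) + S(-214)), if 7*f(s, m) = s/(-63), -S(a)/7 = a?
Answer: √660489/21 ≈ 38.700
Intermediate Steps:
S(a) = -7*a
f(s, m) = -s/441 (f(s, m) = (s/(-63))/7 = (s*(-1/63))/7 = (-s/63)/7 = -s/441)
√(f(129, -132) + S(-214)) = √(-1/441*129 - 7*(-214)) = √(-43/147 + 1498) = √(220163/147) = √660489/21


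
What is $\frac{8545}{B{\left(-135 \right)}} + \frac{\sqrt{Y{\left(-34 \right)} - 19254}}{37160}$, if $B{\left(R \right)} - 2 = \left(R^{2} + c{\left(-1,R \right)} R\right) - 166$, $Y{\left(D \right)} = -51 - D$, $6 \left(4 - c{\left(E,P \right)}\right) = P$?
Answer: $\frac{17090}{28967} + \frac{i \sqrt{19271}}{37160} \approx 0.58998 + 0.0037357 i$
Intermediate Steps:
$c{\left(E,P \right)} = 4 - \frac{P}{6}$
$B{\left(R \right)} = -164 + R^{2} + R \left(4 - \frac{R}{6}\right)$ ($B{\left(R \right)} = 2 - \left(166 - R^{2} - \left(4 - \frac{R}{6}\right) R\right) = 2 - \left(166 - R^{2} - R \left(4 - \frac{R}{6}\right)\right) = 2 + \left(-166 + R^{2} + R \left(4 - \frac{R}{6}\right)\right) = -164 + R^{2} + R \left(4 - \frac{R}{6}\right)$)
$\frac{8545}{B{\left(-135 \right)}} + \frac{\sqrt{Y{\left(-34 \right)} - 19254}}{37160} = \frac{8545}{-164 + 4 \left(-135\right) + \frac{5 \left(-135\right)^{2}}{6}} + \frac{\sqrt{\left(-51 - -34\right) - 19254}}{37160} = \frac{8545}{-164 - 540 + \frac{5}{6} \cdot 18225} + \sqrt{\left(-51 + 34\right) - 19254} \cdot \frac{1}{37160} = \frac{8545}{-164 - 540 + \frac{30375}{2}} + \sqrt{-17 - 19254} \cdot \frac{1}{37160} = \frac{8545}{\frac{28967}{2}} + \sqrt{-19271} \cdot \frac{1}{37160} = 8545 \cdot \frac{2}{28967} + i \sqrt{19271} \cdot \frac{1}{37160} = \frac{17090}{28967} + \frac{i \sqrt{19271}}{37160}$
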